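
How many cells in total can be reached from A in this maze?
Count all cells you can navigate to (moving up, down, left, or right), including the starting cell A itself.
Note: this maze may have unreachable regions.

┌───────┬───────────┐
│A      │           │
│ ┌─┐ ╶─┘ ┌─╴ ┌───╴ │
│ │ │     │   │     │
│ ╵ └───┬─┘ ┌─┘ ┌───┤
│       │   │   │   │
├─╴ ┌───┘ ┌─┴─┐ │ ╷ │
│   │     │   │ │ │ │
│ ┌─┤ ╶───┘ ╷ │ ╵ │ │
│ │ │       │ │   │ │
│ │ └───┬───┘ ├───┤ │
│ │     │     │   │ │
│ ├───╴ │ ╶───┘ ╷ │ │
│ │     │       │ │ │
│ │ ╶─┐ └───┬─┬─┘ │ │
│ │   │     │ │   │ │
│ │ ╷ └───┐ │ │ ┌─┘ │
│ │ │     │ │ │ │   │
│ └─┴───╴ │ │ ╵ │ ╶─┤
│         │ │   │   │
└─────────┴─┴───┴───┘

Using BFS/flood-fill to find all reachable cells from A:
Maze size: 10 × 10 = 100 total cells
All cells are reachable — the maze is fully connected.
Reachable cells: 100

Reachable region (· marks reachable cells):

┌───────┬───────────┐
│A · · ·│· · · · · ·│
│ ┌─┐ ╶─┘ ┌─╴ ┌───╴ │
│·│·│· · ·│· ·│· · ·│
│ ╵ └───┬─┘ ┌─┘ ┌───┤
│· · · ·│· ·│· ·│· ·│
├─╴ ┌───┘ ┌─┴─┐ │ ╷ │
│· ·│· · ·│· ·│·│·│·│
│ ┌─┤ ╶───┘ ╷ │ ╵ │ │
│·│·│· · · ·│·│· ·│·│
│ │ └───┬───┘ ├───┤ │
│·│· · ·│· · ·│· ·│·│
│ ├───╴ │ ╶───┘ ╷ │ │
│·│· · ·│· · · ·│·│·│
│ │ ╶─┐ └───┬─┬─┘ │ │
│·│· ·│· · ·│·│· ·│·│
│ │ ╷ └───┐ │ │ ┌─┘ │
│·│·│· · ·│·│·│·│· ·│
│ └─┴───╴ │ │ ╵ │ ╶─┤
│· · · · ·│·│· ·│· ·│
└─────────┴─┴───┴───┘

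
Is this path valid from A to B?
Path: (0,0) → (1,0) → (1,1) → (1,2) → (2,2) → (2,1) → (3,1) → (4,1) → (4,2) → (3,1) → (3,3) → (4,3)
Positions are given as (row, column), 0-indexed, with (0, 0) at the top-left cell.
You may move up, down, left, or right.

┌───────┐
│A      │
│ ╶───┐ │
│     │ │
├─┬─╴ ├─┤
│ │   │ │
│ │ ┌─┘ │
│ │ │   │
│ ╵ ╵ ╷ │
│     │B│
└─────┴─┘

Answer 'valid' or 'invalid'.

Checking path validity:
Result: Invalid move at step 9: cannot move from (4, 2) to (3, 1).

invalid

Correct solution:

┌───────┐
│A      │
│ ╶───┐ │
│↳ → ↓│ │
├─┬─╴ ├─┤
│ │↓ ↲│ │
│ │ ┌─┘ │
│ │↓│↱ ↓│
│ ╵ ╵ ╷ │
│  ↳ ↑│B│
└─────┴─┘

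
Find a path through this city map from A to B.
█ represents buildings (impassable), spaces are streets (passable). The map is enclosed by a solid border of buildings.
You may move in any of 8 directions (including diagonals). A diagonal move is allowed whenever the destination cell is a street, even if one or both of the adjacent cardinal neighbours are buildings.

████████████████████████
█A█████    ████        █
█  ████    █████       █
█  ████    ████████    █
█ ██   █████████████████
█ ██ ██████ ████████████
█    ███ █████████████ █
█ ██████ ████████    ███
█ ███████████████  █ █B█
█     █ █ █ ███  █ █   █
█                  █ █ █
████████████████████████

Finding the shortest path from A to B:
Movement: 8-directional
Path length: 28 steps
Directions: down → down → down → down → down → down → down → down-right → right → right → right → down-right → right → right → right → right → right → right → right → right → right → up-right → up-right → right → up-right → down-right → down-right → up-right

Solution:

████████████████████████
█A█████    ████        █
█↓ ████    █████       █
█↓ ████    ████████    █
█↓██   █████████████████
█↓██ ██████ ████████████
█↓   ███ █████████████ █
█↓██████ ████████  ↘ ███
█↘███████████████→↗█↘█B█
█ →→→↘█ █ █ ███ ↗█ █ ↗ █
█     →→→→→→→→→↗   █ █ █
████████████████████████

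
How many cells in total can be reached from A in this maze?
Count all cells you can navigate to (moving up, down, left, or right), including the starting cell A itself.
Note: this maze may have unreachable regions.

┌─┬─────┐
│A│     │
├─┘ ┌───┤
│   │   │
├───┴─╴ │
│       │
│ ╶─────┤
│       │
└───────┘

Using BFS/flood-fill to find all reachable cells from A:
Maze size: 4 × 4 = 16 total cells
15 cell(s) are walled off and cannot be reached from A.
Reachable cells: 1

Reachable region (· marks reachable cells):

┌─┬─────┐
│A│     │
├─┘ ┌───┤
│   │   │
├───┴─╴ │
│       │
│ ╶─────┤
│       │
└───────┘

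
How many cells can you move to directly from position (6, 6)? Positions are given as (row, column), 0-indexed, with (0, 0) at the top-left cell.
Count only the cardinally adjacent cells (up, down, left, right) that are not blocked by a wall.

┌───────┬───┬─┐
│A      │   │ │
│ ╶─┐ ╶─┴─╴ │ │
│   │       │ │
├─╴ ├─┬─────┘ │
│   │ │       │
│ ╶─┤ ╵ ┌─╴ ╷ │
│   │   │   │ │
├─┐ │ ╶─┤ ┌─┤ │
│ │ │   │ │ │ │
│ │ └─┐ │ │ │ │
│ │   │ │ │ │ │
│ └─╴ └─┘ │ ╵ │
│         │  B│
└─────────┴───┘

Checking passable neighbors of (6, 6):
Neighbors: (5, 6), (6, 5)
Count: 2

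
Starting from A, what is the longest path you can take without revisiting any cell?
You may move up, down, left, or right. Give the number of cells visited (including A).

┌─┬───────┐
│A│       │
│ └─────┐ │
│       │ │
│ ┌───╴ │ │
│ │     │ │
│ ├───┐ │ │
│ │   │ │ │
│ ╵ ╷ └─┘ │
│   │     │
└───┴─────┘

Finding longest simple path using DFS:
Start: (0, 0)
Longest path visits 18 cells
Path: A → down → down → down → down → right → up → right → down → right → right → up → up → up → up → left → left → left

Solution:

┌─┬───────┐
│A│B ← ← ↰│
│ └─────┐ │
│↓      │↑│
│ ┌───╴ │ │
│↓│     │↑│
│ ├───┐ │ │
│↓│↱ ↓│ │↑│
│ ╵ ╷ └─┘ │
│↳ ↑│↳ → ↑│
└───┴─────┘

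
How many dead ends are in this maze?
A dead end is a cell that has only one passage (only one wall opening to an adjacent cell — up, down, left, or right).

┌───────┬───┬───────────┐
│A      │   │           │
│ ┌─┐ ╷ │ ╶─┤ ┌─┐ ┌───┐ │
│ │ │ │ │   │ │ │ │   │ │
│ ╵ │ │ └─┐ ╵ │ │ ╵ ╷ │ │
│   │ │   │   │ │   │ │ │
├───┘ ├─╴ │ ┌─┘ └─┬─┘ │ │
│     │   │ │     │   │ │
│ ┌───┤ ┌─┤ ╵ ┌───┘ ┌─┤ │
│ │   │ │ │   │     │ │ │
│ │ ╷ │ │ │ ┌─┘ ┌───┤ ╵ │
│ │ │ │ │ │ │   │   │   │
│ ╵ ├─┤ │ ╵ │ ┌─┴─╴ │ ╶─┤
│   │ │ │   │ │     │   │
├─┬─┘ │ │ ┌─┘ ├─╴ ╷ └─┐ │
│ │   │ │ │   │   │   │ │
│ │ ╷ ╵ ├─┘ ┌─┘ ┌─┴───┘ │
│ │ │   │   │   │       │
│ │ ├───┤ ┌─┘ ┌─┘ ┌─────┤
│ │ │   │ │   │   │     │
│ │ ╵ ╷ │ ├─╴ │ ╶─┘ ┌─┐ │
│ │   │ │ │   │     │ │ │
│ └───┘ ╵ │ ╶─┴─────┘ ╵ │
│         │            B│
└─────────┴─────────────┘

Checking each cell for number of passages:

Dead ends found at positions:
  (0, 5)
  (1, 1)
  (1, 7)
  (3, 8)
  (4, 4)
  (4, 10)
  (5, 2)
  (5, 8)
  (6, 2)
  (6, 7)
  (7, 0)
  (7, 4)
  (7, 10)
  (9, 5)
  (10, 10)
Total dead ends: 15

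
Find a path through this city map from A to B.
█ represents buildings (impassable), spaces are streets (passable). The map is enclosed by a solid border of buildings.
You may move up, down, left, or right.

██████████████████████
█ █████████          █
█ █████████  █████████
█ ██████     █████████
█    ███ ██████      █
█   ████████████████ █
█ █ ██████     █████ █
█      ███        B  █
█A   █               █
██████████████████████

Finding the shortest path from A to B:
Movement: cardinal only
Path length: 20 steps
Directions: up → right → right → right → right → right → down → right → right → right → right → up → right → right → right → right → right → right → right → right

Solution:

██████████████████████
█ █████████          █
█ █████████  █████████
█ ██████     █████████
█    ███ ██████      █
█   ████████████████ █
█ █ ██████     █████ █
█↱→→→→↓███↱→→→→→→→B  █
█A   █↳→→→↑          █
██████████████████████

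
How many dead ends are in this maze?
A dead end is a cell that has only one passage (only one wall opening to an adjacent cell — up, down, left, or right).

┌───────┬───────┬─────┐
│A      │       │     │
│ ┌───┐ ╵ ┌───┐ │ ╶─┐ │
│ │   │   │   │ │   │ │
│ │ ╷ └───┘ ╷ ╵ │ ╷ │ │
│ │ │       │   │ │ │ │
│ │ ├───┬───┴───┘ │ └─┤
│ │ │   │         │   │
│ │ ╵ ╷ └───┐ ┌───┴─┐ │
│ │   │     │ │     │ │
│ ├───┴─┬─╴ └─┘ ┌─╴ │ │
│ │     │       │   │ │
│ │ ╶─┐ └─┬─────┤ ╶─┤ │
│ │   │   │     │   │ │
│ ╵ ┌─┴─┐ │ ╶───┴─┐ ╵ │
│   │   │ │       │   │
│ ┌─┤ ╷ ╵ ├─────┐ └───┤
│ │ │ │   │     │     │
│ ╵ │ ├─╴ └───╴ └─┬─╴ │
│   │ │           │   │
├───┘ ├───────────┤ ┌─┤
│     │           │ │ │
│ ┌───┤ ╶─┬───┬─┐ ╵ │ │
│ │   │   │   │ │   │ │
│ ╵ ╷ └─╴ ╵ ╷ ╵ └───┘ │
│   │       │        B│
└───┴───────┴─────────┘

Checking each cell for number of passages:

Dead ends found at positions:
  (2, 10)
  (3, 4)
  (4, 6)
  (5, 4)
  (6, 2)
  (6, 7)
  (8, 1)
  (8, 5)
  (9, 3)
  (9, 8)
  (10, 10)
  (11, 7)
Total dead ends: 12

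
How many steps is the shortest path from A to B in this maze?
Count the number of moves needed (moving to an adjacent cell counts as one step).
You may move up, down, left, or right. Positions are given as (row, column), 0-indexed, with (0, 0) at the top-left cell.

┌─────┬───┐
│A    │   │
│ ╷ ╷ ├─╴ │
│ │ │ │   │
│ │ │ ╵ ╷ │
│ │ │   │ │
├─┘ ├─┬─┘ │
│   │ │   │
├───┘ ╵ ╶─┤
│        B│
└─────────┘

Using BFS to find shortest path:
Start: (0, 0), End: (4, 4)
Path found:
(0,0) → (0,1) → (0,2) → (1,2) → (2,2) → (2,3) → (1,3) → (1,4) → (2,4) → (3,4) → (3,3) → (4,3) → (4,4)
Number of steps: 12

Solution:

┌─────┬───┐
│A → ↓│   │
│ ╷ ╷ ├─╴ │
│ │ │↓│↱ ↓│
│ │ │ ╵ ╷ │
│ │ │↳ ↑│↓│
├─┘ ├─┬─┘ │
│   │ │↓ ↲│
├───┘ ╵ ╶─┤
│      ↳ B│
└─────────┘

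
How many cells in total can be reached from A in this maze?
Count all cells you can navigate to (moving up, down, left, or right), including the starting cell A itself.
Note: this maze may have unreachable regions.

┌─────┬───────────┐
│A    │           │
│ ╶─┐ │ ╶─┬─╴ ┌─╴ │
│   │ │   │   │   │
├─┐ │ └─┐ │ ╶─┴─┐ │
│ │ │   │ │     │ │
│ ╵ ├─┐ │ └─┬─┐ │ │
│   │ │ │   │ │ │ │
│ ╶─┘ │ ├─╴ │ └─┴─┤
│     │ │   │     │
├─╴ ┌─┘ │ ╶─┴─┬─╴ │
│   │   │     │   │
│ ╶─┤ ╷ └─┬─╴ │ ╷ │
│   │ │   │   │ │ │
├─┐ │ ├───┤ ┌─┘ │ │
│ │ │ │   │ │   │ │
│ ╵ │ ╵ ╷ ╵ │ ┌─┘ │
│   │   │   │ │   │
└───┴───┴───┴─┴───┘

Using BFS/flood-fill to find all reachable cells from A:
Maze size: 9 × 9 = 81 total cells
14 cell(s) are walled off and cannot be reached from A.
Reachable cells: 67

Reachable region (· marks reachable cells):

┌─────┬───────────┐
│A · ·│· · · · · ·│
│ ╶─┐ │ ╶─┬─╴ ┌─╴ │
│· ·│·│· ·│· ·│· ·│
├─┐ │ └─┐ │ ╶─┴─┐ │
│·│·│· ·│·│· · ·│·│
│ ╵ ├─┐ │ └─┬─┐ │ │
│· ·│·│·│· ·│ │·│·│
│ ╶─┘ │ ├─╴ │ └─┴─┤
│· · ·│·│· ·│     │
├─╴ ┌─┘ │ ╶─┴─┬─╴ │
│· ·│· ·│· · ·│   │
│ ╶─┤ ╷ └─┬─╴ │ ╷ │
│· ·│·│· ·│· ·│ │ │
├─┐ │ ├───┤ ┌─┘ │ │
│·│·│·│· ·│·│   │ │
│ ╵ │ ╵ ╷ ╵ │ ┌─┘ │
│· ·│· ·│· ·│ │   │
└───┴───┴───┴─┴───┘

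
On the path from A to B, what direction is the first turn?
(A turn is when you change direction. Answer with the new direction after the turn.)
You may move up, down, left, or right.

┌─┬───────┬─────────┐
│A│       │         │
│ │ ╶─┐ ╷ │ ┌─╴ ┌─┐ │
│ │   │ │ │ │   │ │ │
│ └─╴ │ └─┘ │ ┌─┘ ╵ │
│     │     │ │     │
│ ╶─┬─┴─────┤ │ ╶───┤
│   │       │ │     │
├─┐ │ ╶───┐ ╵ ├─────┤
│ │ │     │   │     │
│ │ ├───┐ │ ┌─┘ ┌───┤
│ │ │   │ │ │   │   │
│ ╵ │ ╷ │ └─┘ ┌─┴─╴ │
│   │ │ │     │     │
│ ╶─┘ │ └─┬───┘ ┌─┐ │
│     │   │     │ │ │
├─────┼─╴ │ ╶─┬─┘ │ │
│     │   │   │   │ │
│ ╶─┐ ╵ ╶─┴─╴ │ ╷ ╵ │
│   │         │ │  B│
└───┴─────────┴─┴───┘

Directions: down, down, down, right, down, down, down, left, down, right, right, up, up, right, down, down, right, down, left, down, right, right, right, up, left, up, right, right, up, right, right, down, down, down
First turn direction: right

Solution:

┌─┬───────┬─────────┐
│A│       │         │
│ │ ╶─┐ ╷ │ ┌─╴ ┌─┐ │
│↓│   │ │ │ │   │ │ │
│ └─╴ │ └─┘ │ ┌─┘ ╵ │
│↓    │     │ │     │
│ ╶─┬─┴─────┤ │ ╶───┤
│↳ ↓│       │ │     │
├─┐ │ ╶───┐ ╵ ├─────┤
│ │↓│     │   │     │
│ │ ├───┐ │ ┌─┘ ┌───┤
│ │↓│↱ ↓│ │ │   │   │
│ ╵ │ ╷ │ └─┘ ┌─┴─╴ │
│↓ ↲│↑│↓│     │↱ → ↓│
│ ╶─┘ │ └─┬───┘ ┌─┐ │
│↳ → ↑│↳ ↓│↱ → ↑│ │↓│
├─────┼─╴ │ ╶─┬─┘ │ │
│     │↓ ↲│↑ ↰│   │↓│
│ ╶─┐ ╵ ╶─┴─╴ │ ╷ ╵ │
│   │  ↳ → → ↑│ │  B│
└───┴─────────┴─┴───┘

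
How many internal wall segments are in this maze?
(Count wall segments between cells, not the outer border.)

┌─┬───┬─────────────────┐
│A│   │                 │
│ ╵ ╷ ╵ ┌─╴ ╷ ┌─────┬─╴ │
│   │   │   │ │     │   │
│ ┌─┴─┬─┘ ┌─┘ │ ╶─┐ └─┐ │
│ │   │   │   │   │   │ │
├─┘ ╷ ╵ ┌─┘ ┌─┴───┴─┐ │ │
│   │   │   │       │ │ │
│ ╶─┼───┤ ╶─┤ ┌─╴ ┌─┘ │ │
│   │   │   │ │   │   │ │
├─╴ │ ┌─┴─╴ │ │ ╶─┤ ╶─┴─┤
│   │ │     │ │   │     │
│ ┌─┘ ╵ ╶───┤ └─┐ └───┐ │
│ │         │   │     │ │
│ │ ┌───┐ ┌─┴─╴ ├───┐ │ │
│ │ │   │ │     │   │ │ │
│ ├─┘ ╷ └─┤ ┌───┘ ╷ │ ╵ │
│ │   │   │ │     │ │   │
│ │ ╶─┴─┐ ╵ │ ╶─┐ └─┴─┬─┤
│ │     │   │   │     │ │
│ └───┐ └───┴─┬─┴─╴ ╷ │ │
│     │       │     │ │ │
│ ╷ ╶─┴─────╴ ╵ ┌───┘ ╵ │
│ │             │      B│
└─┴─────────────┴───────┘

Counting internal wall segments:
Total internal walls: 121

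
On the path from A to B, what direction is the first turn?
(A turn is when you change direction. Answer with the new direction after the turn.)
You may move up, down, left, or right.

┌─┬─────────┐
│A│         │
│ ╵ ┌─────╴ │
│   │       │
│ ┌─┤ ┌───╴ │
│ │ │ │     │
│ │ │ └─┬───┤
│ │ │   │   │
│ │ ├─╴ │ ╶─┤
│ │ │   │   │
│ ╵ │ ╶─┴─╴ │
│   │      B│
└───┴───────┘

Directions: down, right, up, right, right, right, right, down, left, left, left, down, down, right, down, left, down, right, right, right
First turn direction: right

Solution:

┌─┬─────────┐
│A│↱ → → → ↓│
│ ╵ ┌─────╴ │
│↳ ↑│↓ ← ← ↲│
│ ┌─┤ ┌───╴ │
│ │ │↓│     │
│ │ │ └─┬───┤
│ │ │↳ ↓│   │
│ │ ├─╴ │ ╶─┤
│ │ │↓ ↲│   │
│ ╵ │ ╶─┴─╴ │
│   │↳ → → B│
└───┴───────┘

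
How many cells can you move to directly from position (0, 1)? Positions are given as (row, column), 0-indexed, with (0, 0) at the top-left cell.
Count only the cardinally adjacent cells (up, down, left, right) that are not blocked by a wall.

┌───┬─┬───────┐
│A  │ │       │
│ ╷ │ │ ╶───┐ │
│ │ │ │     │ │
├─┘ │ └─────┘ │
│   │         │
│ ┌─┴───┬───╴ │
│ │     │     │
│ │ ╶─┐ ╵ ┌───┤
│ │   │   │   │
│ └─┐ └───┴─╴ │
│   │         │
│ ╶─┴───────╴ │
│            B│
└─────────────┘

Checking passable neighbors of (0, 1):
Neighbors: (1, 1), (0, 0)
Count: 2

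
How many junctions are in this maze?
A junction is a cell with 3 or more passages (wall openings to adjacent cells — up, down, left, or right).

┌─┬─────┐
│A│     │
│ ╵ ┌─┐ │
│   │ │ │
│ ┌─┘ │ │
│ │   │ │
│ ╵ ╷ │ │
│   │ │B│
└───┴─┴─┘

Checking each cell for number of passages:

Junctions found (3+ passages):
  (1, 0): 3 passages
  (2, 2): 3 passages
Total junctions: 2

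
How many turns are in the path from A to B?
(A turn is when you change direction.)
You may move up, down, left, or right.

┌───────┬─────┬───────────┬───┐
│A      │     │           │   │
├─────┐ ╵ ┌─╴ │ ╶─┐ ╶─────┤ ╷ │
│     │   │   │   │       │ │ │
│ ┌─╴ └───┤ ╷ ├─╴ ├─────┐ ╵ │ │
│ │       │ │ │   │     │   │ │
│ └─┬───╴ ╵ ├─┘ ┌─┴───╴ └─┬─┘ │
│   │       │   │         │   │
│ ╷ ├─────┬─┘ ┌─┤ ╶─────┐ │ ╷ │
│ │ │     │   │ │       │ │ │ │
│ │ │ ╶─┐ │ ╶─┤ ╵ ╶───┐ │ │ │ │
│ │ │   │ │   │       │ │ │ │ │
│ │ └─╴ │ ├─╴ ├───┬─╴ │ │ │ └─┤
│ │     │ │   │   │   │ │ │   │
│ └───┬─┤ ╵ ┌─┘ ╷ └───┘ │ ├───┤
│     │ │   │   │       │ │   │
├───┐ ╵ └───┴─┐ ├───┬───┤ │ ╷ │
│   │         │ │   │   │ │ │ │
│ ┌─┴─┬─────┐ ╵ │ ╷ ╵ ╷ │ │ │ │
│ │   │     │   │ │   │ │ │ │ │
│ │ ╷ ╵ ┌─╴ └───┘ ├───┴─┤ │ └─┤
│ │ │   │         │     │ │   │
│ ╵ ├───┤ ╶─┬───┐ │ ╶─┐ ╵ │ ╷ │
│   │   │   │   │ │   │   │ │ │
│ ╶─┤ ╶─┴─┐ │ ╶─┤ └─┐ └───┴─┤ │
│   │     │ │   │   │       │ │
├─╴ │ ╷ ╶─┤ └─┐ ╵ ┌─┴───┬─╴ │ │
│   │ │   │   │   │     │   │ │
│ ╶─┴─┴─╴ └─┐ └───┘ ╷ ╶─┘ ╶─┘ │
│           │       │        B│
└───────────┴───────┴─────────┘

Directions: right, right, right, down, right, up, right, right, down, left, down, down, left, up, left, left, up, left, left, down, down, down, down, down, down, right, right, down, right, right, right, right, down, right, up, up, up, right, down, right, right, right, up, up, up, left, left, left, up, right, right, right, right, down, down, down, down, down, down, down, down, left, up, left, left, down, right, down, right, right, right, down, left, down, right, right
Number of turns: 38

Solution:

┌───────┬─────┬───────────┬───┐
│A → → ↓│↱ → ↓│           │   │
├─────┐ ╵ ┌─╴ │ ╶─┐ ╶─────┤ ╷ │
│↓ ← ↰│↳ ↑│↓ ↲│   │       │ │ │
│ ┌─╴ └───┤ ╷ ├─╴ ├─────┐ ╵ │ │
│↓│  ↑ ← ↰│↓│ │   │     │   │ │
│ └─┬───╴ ╵ ├─┘ ┌─┴───╴ └─┬─┘ │
│↓  │    ↑ ↲│   │↱ → → → ↓│   │
│ ╷ ├─────┬─┘ ┌─┤ ╶─────┐ │ ╷ │
│↓│ │     │   │ │↑ ← ← ↰│↓│ │ │
│ │ │ ╶─┐ │ ╶─┤ ╵ ╶───┐ │ │ │ │
│↓│ │   │ │   │       │↑│↓│ │ │
│ │ └─╴ │ ├─╴ ├───┬─╴ │ │ │ └─┤
│↓│     │ │   │↱ ↓│   │↑│↓│   │
│ └───┬─┤ ╵ ┌─┘ ╷ └───┘ │ ├───┤
│↳ → ↓│ │   │  ↑│↳ → → ↑│↓│   │
├───┐ ╵ └───┴─┐ ├───┬───┤ │ ╷ │
│   │↳ → → → ↓│↑│   │   │↓│ │ │
│ ┌─┴─┬─────┐ ╵ │ ╷ ╵ ╷ │ │ │ │
│ │   │     │↳ ↑│ │   │ │↓│ │ │
│ │ ╷ ╵ ┌─╴ └───┘ ├───┴─┤ │ └─┤
│ │ │   │         │↓ ← ↰│↓│   │
│ ╵ ├───┤ ╶─┬───┐ │ ╶─┐ ╵ │ ╷ │
│   │   │   │   │ │↳ ↓│↑ ↲│ │ │
│ ╶─┤ ╶─┴─┐ │ ╶─┤ └─┐ └───┴─┤ │
│   │     │ │   │   │↳ → → ↓│ │
├─╴ │ ╷ ╶─┤ └─┐ ╵ ┌─┴───┬─╴ │ │
│   │ │   │   │   │     │↓ ↲│ │
│ ╶─┴─┴─╴ └─┐ └───┘ ╷ ╶─┘ ╶─┘ │
│           │       │    ↳ → B│
└───────────┴───────┴─────────┘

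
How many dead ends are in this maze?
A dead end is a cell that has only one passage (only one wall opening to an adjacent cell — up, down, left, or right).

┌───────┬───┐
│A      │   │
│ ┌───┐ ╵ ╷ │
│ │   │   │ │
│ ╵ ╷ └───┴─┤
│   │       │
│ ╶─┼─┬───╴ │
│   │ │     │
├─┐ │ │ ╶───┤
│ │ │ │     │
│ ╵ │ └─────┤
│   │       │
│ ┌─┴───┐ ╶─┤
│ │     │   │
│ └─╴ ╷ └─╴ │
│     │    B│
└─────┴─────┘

Checking each cell for number of passages:

Dead ends found at positions:
  (1, 5)
  (3, 2)
  (4, 0)
  (4, 5)
  (5, 5)
  (6, 1)
Total dead ends: 6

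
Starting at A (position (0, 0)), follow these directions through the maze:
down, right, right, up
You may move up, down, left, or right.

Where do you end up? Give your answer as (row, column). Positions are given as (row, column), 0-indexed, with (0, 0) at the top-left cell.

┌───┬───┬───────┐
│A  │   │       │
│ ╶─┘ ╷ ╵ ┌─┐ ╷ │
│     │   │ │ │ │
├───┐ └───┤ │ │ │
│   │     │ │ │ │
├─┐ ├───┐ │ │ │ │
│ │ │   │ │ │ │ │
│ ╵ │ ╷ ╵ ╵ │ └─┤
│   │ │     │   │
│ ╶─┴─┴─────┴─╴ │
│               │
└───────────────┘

Following directions step by step:
Start: (0, 0)
  down: (0, 0) → (1, 0)
  right: (1, 0) → (1, 1)
  right: (1, 1) → (1, 2)
  up: (1, 2) → (0, 2)
Final position: (0, 2)

Path taken:

┌───┬───┬───────┐
│A  │B  │       │
│ ╶─┘ ╷ ╵ ┌─┐ ╷ │
│↳ → ↑│   │ │ │ │
├───┐ └───┤ │ │ │
│   │     │ │ │ │
├─┐ ├───┐ │ │ │ │
│ │ │   │ │ │ │ │
│ ╵ │ ╷ ╵ ╵ │ └─┤
│   │ │     │   │
│ ╶─┴─┴─────┴─╴ │
│               │
└───────────────┘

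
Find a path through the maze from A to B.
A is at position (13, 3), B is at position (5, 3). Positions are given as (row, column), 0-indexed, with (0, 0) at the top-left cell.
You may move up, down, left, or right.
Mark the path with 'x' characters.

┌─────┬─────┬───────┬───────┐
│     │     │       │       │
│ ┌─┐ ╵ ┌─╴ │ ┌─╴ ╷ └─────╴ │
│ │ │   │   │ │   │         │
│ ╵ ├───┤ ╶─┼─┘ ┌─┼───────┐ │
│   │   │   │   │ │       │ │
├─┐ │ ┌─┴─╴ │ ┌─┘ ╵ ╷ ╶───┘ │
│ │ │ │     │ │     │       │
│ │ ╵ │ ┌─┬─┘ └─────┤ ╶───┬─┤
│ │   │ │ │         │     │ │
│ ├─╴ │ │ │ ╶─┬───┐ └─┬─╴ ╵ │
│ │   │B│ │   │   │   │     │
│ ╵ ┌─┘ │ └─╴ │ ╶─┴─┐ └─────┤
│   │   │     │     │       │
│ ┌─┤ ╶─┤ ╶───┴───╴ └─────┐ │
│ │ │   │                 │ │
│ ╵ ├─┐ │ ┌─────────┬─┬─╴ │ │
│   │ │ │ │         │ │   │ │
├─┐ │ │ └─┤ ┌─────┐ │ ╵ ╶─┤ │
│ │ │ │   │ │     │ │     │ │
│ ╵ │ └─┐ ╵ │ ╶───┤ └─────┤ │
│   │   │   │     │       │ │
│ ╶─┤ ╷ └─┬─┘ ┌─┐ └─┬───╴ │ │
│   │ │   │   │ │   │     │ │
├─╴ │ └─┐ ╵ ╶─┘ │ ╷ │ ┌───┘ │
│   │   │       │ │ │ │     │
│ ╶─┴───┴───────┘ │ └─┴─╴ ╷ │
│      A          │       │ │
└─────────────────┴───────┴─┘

Finding the shortest path from (13, 3) to (5, 3):
Path length: 40 steps
Directions: left → left → left → up → right → up → left → up → right → up → up → left → up → up → right → up → right → up → left → up → up → left → up → up → right → right → down → right → up → right → right → down → left → down → right → down → left → left → down → down

Solution:

┌─────┬─────┬───────┬───────┐
│x x x│x x x│       │       │
│ ┌─┐ ╵ ┌─╴ │ ┌─╴ ╷ └─────╴ │
│x│ │x x│x x│ │   │         │
│ ╵ ├───┤ ╶─┼─┘ ┌─┼───────┐ │
│x x│   │x x│   │ │       │ │
├─┐ │ ┌─┴─╴ │ ┌─┘ ╵ ╷ ╶───┘ │
│ │x│ │x x x│ │     │       │
│ │ ╵ │ ┌─┬─┘ └─────┤ ╶───┬─┤
│ │x x│x│ │         │     │ │
│ ├─╴ │ │ │ ╶─┬───┐ └─┬─╴ ╵ │
│ │x x│B│ │   │   │   │     │
│ ╵ ┌─┘ │ └─╴ │ ╶─┴─┐ └─────┤
│x x│   │     │     │       │
│ ┌─┤ ╶─┤ ╶───┴───╴ └─────┐ │
│x│ │   │                 │ │
│ ╵ ├─┐ │ ┌─────────┬─┬─╴ │ │
│x x│ │ │ │         │ │   │ │
├─┐ │ │ └─┤ ┌─────┐ │ ╵ ╶─┤ │
│ │x│ │   │ │     │ │     │ │
│ ╵ │ └─┐ ╵ │ ╶───┤ └─────┤ │
│x x│   │   │     │       │ │
│ ╶─┤ ╷ └─┬─┘ ┌─┐ └─┬───╴ │ │
│x x│ │   │   │ │   │     │ │
├─╴ │ └─┐ ╵ ╶─┘ │ ╷ │ ┌───┘ │
│x x│   │       │ │ │ │     │
│ ╶─┴───┴───────┘ │ └─┴─╴ ╷ │
│x x x A          │       │ │
└─────────────────┴───────┴─┘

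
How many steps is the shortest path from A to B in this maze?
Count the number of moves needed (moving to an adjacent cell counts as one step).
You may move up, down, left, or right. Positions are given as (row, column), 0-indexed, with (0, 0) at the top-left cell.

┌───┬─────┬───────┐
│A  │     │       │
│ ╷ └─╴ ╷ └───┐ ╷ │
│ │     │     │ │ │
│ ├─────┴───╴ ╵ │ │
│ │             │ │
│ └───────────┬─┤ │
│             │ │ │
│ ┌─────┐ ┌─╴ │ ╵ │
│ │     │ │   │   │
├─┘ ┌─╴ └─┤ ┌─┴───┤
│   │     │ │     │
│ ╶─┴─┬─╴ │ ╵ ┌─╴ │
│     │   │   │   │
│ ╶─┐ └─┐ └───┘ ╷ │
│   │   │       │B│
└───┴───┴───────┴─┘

Using BFS to find shortest path:
Start: (0, 0), End: (7, 8)
Path found:
(0,0) → (1,0) → (2,0) → (3,0) → (3,1) → (3,2) → (3,3) → (3,4) → (3,5) → (3,6) → (4,6) → (4,5) → (5,5) → (6,5) → (6,6) → (5,6) → (5,7) → (5,8) → (6,8) → (7,8)
Number of steps: 19

Solution:

┌───┬─────┬───────┐
│A  │     │       │
│ ╷ └─╴ ╷ └───┐ ╷ │
│↓│     │     │ │ │
│ ├─────┴───╴ ╵ │ │
│↓│             │ │
│ └───────────┬─┤ │
│↳ → → → → → ↓│ │ │
│ ┌─────┐ ┌─╴ │ ╵ │
│ │     │ │↓ ↲│   │
├─┘ ┌─╴ └─┤ ┌─┴───┤
│   │     │↓│↱ → ↓│
│ ╶─┴─┬─╴ │ ╵ ┌─╴ │
│     │   │↳ ↑│  ↓│
│ ╶─┐ └─┐ └───┘ ╷ │
│   │   │       │B│
└───┴───┴───────┴─┘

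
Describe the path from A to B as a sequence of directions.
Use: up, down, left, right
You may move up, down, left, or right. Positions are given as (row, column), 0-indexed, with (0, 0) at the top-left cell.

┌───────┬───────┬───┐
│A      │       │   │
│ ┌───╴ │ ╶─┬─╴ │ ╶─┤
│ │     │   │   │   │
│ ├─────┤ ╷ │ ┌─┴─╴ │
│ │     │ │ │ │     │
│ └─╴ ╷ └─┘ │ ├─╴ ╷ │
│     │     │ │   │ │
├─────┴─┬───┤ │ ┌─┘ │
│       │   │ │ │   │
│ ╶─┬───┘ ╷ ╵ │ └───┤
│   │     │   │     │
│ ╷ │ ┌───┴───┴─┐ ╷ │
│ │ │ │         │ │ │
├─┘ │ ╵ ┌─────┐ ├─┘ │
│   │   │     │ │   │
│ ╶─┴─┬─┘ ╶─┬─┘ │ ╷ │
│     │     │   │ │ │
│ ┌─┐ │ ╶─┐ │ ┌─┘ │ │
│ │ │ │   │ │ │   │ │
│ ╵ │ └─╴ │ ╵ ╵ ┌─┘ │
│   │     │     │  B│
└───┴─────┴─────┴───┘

Finding the path and converting it to directions:
Path through cells: (0,0) → (1,0) → (2,0) → (3,0) → (3,1) → (3,2) → (2,2) → (2,3) → (3,3) → (3,4) → (3,5) → (2,5) → (1,5) → (1,4) → (0,4) → (0,5) → (0,6) → (0,7) → (1,7) → (1,6) → (2,6) → (3,6) → (4,6) → (5,6) → (5,5) → (4,5) → (4,4) → (5,4) → (5,3) → (5,2) → (6,2) → (7,2) → (7,3) → (6,3) → (6,4) → (6,5) → (6,6) → (6,7) → (7,7) → (8,7) → (8,6) → (9,6) → (10,6) → (10,7) → (9,7) → (9,8) → (8,8) → (7,8) → (7,9) → (8,9) → (9,9) → (10,9)
Directions: down, down, down, right, right, up, right, down, right, right, up, up, left, up, right, right, right, down, left, down, down, down, down, left, up, left, down, left, left, down, down, right, up, right, right, right, right, down, down, left, down, down, right, up, right, up, up, right, down, down, down

Solution:

┌───────┬───────┬───┐
│A      │↱ → → ↓│   │
│ ┌───╴ │ ╶─┬─╴ │ ╶─┤
│↓│     │↑ ↰│↓ ↲│   │
│ ├─────┤ ╷ │ ┌─┴─╴ │
│↓│  ↱ ↓│ │↑│↓│     │
│ └─╴ ╷ └─┘ │ ├─╴ ╷ │
│↳ → ↑│↳ → ↑│↓│   │ │
├─────┴─┬───┤ │ ┌─┘ │
│       │↓ ↰│↓│ │   │
│ ╶─┬───┘ ╷ ╵ │ └───┤
│   │↓ ← ↲│↑ ↲│     │
│ ╷ │ ┌───┴───┴─┐ ╷ │
│ │ │↓│↱ → → → ↓│ │ │
├─┘ │ ╵ ┌─────┐ ├─┘ │
│   │↳ ↑│     │↓│↱ ↓│
│ ╶─┴─┬─┘ ╶─┬─┘ │ ╷ │
│     │     │↓ ↲│↑│↓│
│ ┌─┐ │ ╶─┐ │ ┌─┘ │ │
│ │ │ │   │ │↓│↱ ↑│↓│
│ ╵ │ └─╴ │ ╵ ╵ ┌─┘ │
│   │     │  ↳ ↑│  B│
└───┴─────┴─────┴───┘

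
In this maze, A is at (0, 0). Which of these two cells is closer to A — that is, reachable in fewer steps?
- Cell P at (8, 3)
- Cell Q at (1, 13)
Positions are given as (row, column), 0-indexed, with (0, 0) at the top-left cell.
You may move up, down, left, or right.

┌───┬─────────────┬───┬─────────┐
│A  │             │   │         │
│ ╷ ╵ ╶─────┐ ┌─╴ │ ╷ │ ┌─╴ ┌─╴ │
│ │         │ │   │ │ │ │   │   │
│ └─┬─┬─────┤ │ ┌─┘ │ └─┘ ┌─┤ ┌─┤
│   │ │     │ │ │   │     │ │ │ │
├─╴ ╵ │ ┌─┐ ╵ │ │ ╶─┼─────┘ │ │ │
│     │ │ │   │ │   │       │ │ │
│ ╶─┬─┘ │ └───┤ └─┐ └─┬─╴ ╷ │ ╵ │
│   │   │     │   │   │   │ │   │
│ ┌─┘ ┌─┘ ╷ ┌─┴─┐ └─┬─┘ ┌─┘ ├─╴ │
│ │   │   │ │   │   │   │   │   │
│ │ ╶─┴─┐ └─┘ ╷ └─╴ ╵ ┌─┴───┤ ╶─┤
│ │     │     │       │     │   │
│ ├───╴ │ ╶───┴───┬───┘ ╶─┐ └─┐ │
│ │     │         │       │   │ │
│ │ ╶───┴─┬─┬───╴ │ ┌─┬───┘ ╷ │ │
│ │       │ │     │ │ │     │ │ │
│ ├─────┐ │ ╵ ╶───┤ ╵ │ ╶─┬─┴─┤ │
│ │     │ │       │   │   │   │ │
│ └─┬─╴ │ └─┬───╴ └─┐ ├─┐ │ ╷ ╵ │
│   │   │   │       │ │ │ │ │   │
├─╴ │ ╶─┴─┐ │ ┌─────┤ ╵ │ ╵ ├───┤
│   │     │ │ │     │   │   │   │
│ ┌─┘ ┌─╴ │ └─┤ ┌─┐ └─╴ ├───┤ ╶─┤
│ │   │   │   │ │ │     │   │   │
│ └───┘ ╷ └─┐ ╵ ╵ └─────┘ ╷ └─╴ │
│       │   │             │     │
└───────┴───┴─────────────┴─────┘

Shortest path A → P at (8, 3): 29 steps
Shortest path A → Q at (1, 13): 88 steps

P is closer (29 steps vs 88 steps).

Path to P:

┌───┬─────────────┬───┬─────────┐
│A ↓│↱ → → → ↓    │   │         │
│ ╷ ╵ ╶─────┐ ┌─╴ │ ╷ │ ┌─╴ ┌─╴ │
│ │↳ ↑      │↓│   │ │ │ │   │   │
│ └─┬─┬─────┤ │ ┌─┘ │ └─┘ ┌─┤ ┌─┤
│   │ │↓ ← ↰│↓│ │   │     │ │ │ │
├─╴ ╵ │ ┌─┐ ╵ │ │ ╶─┼─────┘ │ │ │
│     │↓│ │↑ ↲│ │   │       │ │ │
│ ╶─┬─┘ │ └───┤ └─┐ └─┬─╴ ╷ │ ╵ │
│   │↓ ↲│     │   │   │   │ │   │
│ ┌─┘ ┌─┘ ╷ ┌─┴─┐ └─┬─┘ ┌─┘ ├─╴ │
│ │↓ ↲│   │ │   │   │   │   │   │
│ │ ╶─┴─┐ └─┘ ╷ └─╴ ╵ ┌─┴───┤ ╶─┤
│ │↳ → ↓│     │       │     │   │
│ ├───╴ │ ╶───┴───┬───┘ ╶─┐ └─┐ │
│ │↓ ← ↲│         │       │   │ │
│ │ ╶───┴─┬─┬───╴ │ ┌─┬───┘ ╷ │ │
│ │↳ → P  │ │     │ │ │     │ │ │
│ ├─────┐ │ ╵ ╶───┤ ╵ │ ╶─┬─┴─┤ │
│ │     │ │       │   │   │   │ │
│ └─┬─╴ │ └─┬───╴ └─┐ ├─┐ │ ╷ ╵ │
│   │   │   │       │ │ │ │ │   │
├─╴ │ ╶─┴─┐ │ ┌─────┤ ╵ │ ╵ ├───┤
│   │     │ │ │     │   │   │   │
│ ┌─┘ ┌─╴ │ └─┤ ┌─┐ └─╴ ├───┤ ╶─┤
│ │   │   │   │ │ │     │   │   │
│ └───┘ ╷ └─┐ ╵ ╵ └─────┘ ╷ └─╴ │
│       │   │             │     │
└───────┴───┴─────────────┴─────┘

Path to Q:

┌───┬─────────────┬───┬─────────┐
│A ↓│↱ → → → ↓    │   │    ↓ ← ↰│
│ ╷ ╵ ╶─────┐ ┌─╴ │ ╷ │ ┌─╴ ┌─╴ │
│ │↳ ↑      │↓│   │ │ │ │  Q│↱ ↑│
│ └─┬─┬─────┤ │ ┌─┘ │ └─┘ ┌─┤ ┌─┤
│   │ │↓ ← ↰│↓│ │   │     │ │↑│ │
├─╴ ╵ │ ┌─┐ ╵ │ │ ╶─┼─────┘ │ │ │
│     │↓│ │↑ ↲│ │   │       │↑│ │
│ ╶─┬─┘ │ └───┤ └─┐ └─┬─╴ ╷ │ ╵ │
│   │↓ ↲│     │   │   │   │ │↑ ↰│
│ ┌─┘ ┌─┘ ╷ ┌─┴─┐ └─┬─┘ ┌─┘ ├─╴ │
│ │↓ ↲│   │ │   │   │   │   │↱ ↑│
│ │ ╶─┴─┐ └─┘ ╷ └─╴ ╵ ┌─┴───┤ ╶─┤
│ │↳ → ↓│     │       │↱ → ↓│↑ ↰│
│ ├───╴ │ ╶───┴───┬───┘ ╶─┐ └─┐ │
│ │↓ ← ↲│         │↱ → ↑  │↓  │↑│
│ │ ╶───┴─┬─┬───╴ │ ┌─┬───┘ ╷ │ │
│ │↳ → → ↓│ │     │↑│ │↓ ← ↲│ │↑│
│ ├─────┐ │ ╵ ╶───┤ ╵ │ ╶─┬─┴─┤ │
│ │     │↓│       │↑ ↰│↳ ↓│↱ ↓│↑│
│ └─┬─╴ │ └─┬───╴ └─┐ ├─┐ │ ╷ ╵ │
│   │   │↳ ↓│       │↑│ │↓│↑│↳ ↑│
├─╴ │ ╶─┴─┐ │ ┌─────┤ ╵ │ ╵ ├───┤
│   │     │↓│ │↱ → ↓│↑ ↰│↳ ↑│   │
│ ┌─┘ ┌─╴ │ └─┤ ┌─┐ └─╴ ├───┤ ╶─┤
│ │   │   │↳ ↓│↑│ │↳ → ↑│   │   │
│ └───┘ ╷ └─┐ ╵ ╵ └─────┘ ╷ └─╴ │
│       │   │↳ ↑          │     │
└───────┴───┴─────────────┴─────┘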